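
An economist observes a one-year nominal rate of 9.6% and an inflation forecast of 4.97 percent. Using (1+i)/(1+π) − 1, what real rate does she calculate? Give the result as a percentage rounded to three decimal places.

By the Fisher equation, 1 + r = (1 + i)/(1 + π).
1 + r = 1.09600 / 1.04970 = 1.044108
r = 1.044108 − 1 = 4.4108%, i.e. 4.411%.

4.411%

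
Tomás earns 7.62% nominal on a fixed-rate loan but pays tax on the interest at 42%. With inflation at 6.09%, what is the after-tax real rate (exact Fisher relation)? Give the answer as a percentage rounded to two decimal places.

After-tax nominal return = 7.62% × (1 − 0.42) = 4.4196%.
1 + r = 1.044196 / 1.06090 = 0.984255
After-tax real rate = 0.984255 − 1 → -1.57%.

-1.57%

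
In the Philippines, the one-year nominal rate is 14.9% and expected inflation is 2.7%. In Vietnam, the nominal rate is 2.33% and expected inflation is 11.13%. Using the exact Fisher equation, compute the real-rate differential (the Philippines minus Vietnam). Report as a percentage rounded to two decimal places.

19.80%

The Philippines: (1 + 0.1490)/(1 + 0.0270) − 1 = 11.8793%
Vietnam: (1 + 0.0233)/(1 + 0.1113) − 1 = -7.9187%
Differential = 11.8793% − (-7.9187%) = 19.7979% → 19.80%.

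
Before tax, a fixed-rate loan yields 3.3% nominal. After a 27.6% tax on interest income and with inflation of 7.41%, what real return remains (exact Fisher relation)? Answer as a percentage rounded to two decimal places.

-4.67%

After-tax nominal return = 3.3% × (1 − 0.276) = 2.3892%.
1 + r = 1.023892 / 1.07410 = 0.953256
After-tax real rate = 0.953256 − 1 → -4.67%.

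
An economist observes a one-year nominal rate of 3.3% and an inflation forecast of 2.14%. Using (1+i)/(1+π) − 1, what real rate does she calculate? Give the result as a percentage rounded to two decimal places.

1.14%

1 + r = 1.03300 / 1.02140 = 1.011357
r = 1.011357 − 1 = 1.1357%, i.e. 1.14%.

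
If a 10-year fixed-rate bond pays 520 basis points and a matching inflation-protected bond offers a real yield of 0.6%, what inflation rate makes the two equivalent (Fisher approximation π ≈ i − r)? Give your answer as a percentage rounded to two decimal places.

π ≈ i − r = 5.2% − 0.6% → 4.60%.

4.60%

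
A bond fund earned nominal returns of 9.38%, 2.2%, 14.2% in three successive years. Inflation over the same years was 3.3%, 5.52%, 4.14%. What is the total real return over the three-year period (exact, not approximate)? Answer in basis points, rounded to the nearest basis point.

Compound the nominal returns: 1.0938 × 1.0220 × 1.1420 = 1.276600.
Compound inflation: 1.0330 × 1.0552 × 1.0414 = 1.135148.
Deflate: 1.276600 / 1.135148 = 1.124611.
Total real return = 1.124611 − 1 → 1246 basis points.

1246 basis points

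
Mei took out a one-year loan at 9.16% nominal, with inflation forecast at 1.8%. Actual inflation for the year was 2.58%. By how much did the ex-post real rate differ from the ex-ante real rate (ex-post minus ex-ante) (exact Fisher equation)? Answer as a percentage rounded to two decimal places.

-0.82%

Ex-ante: (1 + 0.0916)/(1 + 0.0180) − 1 = 7.2299%
Ex-post: (1 + 0.0916)/(1 + 0.0258) − 1 = 6.4145%
Difference (ex-post − ex-ante) = -0.8154% → -0.82%.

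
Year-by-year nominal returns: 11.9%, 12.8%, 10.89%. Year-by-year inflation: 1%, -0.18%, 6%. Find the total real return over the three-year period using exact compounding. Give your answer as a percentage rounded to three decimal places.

Compound the nominal returns: 1.1190 × 1.1280 × 1.1089 = 1.39968906.
Compound inflation: 1.0100 × 0.9982 × 1.0600 = 1.06867292.
Deflate: 1.39968906 / 1.06867292 = 1.30974505.
Total real return = 1.30974505 − 1 → 30.975%.

30.975%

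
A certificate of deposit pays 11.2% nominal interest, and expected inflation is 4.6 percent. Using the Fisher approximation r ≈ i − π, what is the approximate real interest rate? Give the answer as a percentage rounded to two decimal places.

r ≈ i − π = 11.2% − 4.6% = 6.60%.

6.60%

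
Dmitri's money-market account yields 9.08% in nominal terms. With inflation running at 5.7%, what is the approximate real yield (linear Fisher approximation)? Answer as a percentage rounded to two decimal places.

r ≈ i − π = 9.08% − 5.7% = 3.38%.

3.38%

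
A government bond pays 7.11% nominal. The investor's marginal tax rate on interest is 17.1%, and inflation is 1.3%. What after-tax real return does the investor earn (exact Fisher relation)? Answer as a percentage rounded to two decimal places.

4.54%

After-tax nominal return = 7.11% × (1 − 0.171) = 5.89419%.
1 + r = 1.0589419 / 1.01300 = 1.045352
After-tax real rate = 1.045352 − 1 → 4.54%.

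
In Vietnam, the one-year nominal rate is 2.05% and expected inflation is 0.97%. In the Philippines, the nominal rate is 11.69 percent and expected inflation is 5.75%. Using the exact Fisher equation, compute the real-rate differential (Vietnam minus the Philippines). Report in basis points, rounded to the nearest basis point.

Vietnam: (1 + 0.0205)/(1 + 0.0097) − 1 = 1.0696%
The Philippines: (1 + 0.1169)/(1 + 0.0575) − 1 = 5.6170%
Differential = 1.0696% − 5.6170% = -4.5474% → -455 basis points.

-455 basis points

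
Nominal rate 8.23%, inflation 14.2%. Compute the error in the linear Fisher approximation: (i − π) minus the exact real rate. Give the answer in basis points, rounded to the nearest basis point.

Approximate: r ≈ 8.230% − 14.200% = -5.9700%
Exact: (1 + 0.0823)/(1 + 0.1420) − 1 = -5.2277%
Error = -5.9700% − (-5.2277%) = -0.7423% → -74 basis points.

-74 basis points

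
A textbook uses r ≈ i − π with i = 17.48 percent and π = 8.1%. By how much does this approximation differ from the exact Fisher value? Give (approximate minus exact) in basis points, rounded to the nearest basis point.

70 basis points

Approximate: r ≈ 17.480% − 8.100% = 9.3800%
Exact: (1 + 0.1748)/(1 + 0.0810) − 1 = 8.6772%
Error = 9.3800% − 8.6772% = 0.7028% → 70 basis points.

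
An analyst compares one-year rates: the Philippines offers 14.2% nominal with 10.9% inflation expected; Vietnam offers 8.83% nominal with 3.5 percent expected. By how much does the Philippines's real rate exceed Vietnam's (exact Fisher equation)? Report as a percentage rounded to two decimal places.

The Philippines: (1 + 0.1420)/(1 + 0.1090) − 1 = 2.9757%
Vietnam: (1 + 0.0883)/(1 + 0.0350) − 1 = 5.1498%
Differential = 2.9757% − 5.1498% = -2.1741% → -2.17%.

-2.17%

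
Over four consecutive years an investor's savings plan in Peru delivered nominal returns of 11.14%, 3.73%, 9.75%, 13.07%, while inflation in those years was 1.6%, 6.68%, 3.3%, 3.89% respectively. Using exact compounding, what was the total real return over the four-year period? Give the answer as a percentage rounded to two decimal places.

Compound the nominal returns: 1.1114 × 1.0373 × 1.0975 × 1.1307 = 1.430628.
Compound inflation: 1.0160 × 1.0668 × 1.0330 × 1.0389 = 1.163190.
Deflate: 1.430628 / 1.163190 = 1.229917.
Total real return = 1.229917 − 1 → 22.99%.

22.99%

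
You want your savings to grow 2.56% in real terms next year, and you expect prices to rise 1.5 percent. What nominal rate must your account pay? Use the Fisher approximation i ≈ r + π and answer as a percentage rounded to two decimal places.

4.06%

i ≈ r + π = 2.56% + 1.5% = 4.06%.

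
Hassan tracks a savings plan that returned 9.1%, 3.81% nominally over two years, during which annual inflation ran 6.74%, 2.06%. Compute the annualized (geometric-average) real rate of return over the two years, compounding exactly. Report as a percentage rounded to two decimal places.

Nominal growth factor = 1.0910 × 1.0381 = 1.13256710
Price-level growth factor = 1.0674 × 1.0206 = 1.08938844
Real growth factor = 1.13256710 / 1.08938844 = 1.03963569
Annualized real rate = 1.03963569^(1/2) − 1 = 1.9625% → 1.96%.

1.96%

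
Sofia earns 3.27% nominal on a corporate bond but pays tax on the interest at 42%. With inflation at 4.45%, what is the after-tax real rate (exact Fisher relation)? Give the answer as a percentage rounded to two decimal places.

After-tax nominal return = 3.27% × (1 − 0.42) = 1.8966%.
1 + r = 1.018966 / 1.04450 = 0.975554
After-tax real rate = 0.975554 − 1 → -2.44%.

-2.44%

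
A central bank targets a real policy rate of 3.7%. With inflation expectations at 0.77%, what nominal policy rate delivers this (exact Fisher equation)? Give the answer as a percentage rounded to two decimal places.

4.50%

(1 + i) = (1 + r)(1 + π) = 1.03700 × 1.00770 = 1.0449849
i = 1.0449849 − 1, so the required nominal rate is 4.50%.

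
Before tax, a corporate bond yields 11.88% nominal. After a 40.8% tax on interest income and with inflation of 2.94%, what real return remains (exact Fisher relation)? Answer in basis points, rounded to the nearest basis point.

After-tax nominal return = 11.88% × (1 − 0.408) = 7.03296%.
1 + r = 1.0703296 / 1.02940 = 1.039761
After-tax real rate = 1.039761 − 1 → 398 basis points.

398 basis points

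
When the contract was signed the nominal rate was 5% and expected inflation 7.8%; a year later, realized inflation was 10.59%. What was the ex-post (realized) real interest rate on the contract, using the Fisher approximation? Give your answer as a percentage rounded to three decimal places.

Ex-post: 5% − 10.59% = -5.590%
So the realized real rate is -5.590%.

-5.590%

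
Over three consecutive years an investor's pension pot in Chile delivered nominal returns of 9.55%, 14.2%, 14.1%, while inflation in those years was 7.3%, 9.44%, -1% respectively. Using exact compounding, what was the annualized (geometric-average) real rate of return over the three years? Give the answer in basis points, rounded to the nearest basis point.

708 basis points

Nominal growth factor = 1.0955 × 1.1420 × 1.1410 = 1.42746060
Price-level growth factor = 1.0730 × 1.0944 × 0.9900 = 1.16254829
Real growth factor = 1.42746060 / 1.16254829 = 1.22787209
Annualized real rate = 1.22787209^(1/3) − 1 = 7.0823% → 708 basis points.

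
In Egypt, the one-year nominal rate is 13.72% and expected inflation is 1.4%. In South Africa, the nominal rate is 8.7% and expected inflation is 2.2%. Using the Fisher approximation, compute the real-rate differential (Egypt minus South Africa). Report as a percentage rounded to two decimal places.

5.82%

Egypt: 13.72% − 1.4% = 12.320%
South Africa: 8.7% − 2.2% = 6.500%
Differential = 5.820% → 5.82%.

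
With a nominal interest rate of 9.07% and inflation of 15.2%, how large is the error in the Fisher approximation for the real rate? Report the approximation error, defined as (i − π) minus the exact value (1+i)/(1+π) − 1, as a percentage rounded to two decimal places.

Approximate: r ≈ 9.070% − 15.200% = -6.1300%
Exact: (1 + 0.0907)/(1 + 0.1520) − 1 = -5.3212%
Error = -6.1300% − (-5.3212%) = -0.8088% → -0.81%.

-0.81%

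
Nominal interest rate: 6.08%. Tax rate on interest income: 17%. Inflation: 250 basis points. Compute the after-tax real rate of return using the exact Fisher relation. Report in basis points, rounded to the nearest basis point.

248 basis points

After-tax nominal return = 6.08% × (1 − 0.17) = 5.0464%.
1 + r = 1.050464 / 1.02500 = 1.024843
After-tax real rate = 1.024843 − 1 → 248 basis points.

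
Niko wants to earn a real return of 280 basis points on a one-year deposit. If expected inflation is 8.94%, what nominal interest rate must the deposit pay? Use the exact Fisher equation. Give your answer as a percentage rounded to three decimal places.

(1 + i) = (1 + r)(1 + π) = 1.02800 × 1.08940 = 1.1199032
i = 1.1199032 − 1, so the required nominal rate is 11.990%.

11.990%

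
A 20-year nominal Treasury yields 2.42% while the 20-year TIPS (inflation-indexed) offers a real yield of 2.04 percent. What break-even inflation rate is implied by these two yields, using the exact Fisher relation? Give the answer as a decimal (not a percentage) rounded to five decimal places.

0.00372

(1 + π) = (1 + i)/(1 + r) = 1.02420 / 1.02040 = 1.003724
Break-even inflation = 1.003724 − 1 → 0.00372.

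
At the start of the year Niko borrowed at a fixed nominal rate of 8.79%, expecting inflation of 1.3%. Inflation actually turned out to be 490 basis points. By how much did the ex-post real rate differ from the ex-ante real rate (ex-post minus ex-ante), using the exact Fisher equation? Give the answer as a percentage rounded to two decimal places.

Ex-ante: (1 + 0.0879)/(1 + 0.0130) − 1 = 7.3939%
Ex-post: (1 + 0.0879)/(1 + 0.0490) − 1 = 3.7083%
Difference (ex-post − ex-ante) = -3.6856% → -3.69%.

-3.69%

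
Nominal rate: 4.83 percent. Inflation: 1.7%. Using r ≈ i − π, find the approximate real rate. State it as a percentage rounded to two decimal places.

3.13%

r ≈ i − π = 4.83% − 1.7% = 3.13%.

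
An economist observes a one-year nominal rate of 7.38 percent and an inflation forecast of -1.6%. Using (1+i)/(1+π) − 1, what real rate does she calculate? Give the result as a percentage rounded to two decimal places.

9.13%

By the Fisher identity, 1 + r = (1 + i)/(1 + π).
1 + r = 1.07380 / 0.98400 = 1.091260
r = 1.091260 − 1 = 9.1260%, i.e. 9.13%.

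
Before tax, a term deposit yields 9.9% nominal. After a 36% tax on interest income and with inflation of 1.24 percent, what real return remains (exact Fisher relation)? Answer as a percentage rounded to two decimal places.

5.03%

After-tax nominal return = 9.9% × (1 − 0.36) = 6.3360%.
1 + r = 1.06336 / 1.01240 = 1.050336
After-tax real rate = 1.050336 − 1 → 5.03%.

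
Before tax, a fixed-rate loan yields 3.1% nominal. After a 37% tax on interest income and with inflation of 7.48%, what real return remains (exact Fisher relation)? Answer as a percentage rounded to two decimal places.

After-tax nominal return = 3.1% × (1 − 0.37) = 1.9530%.
1 + r = 1.01953 / 1.07480 = 0.948576
After-tax real rate = 0.948576 − 1 → -5.14%.

-5.14%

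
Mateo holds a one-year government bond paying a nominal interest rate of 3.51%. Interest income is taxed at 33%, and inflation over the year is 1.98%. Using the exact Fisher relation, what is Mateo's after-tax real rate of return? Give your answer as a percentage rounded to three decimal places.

After-tax nominal return = 3.51% × (1 − 0.33) = 2.3517%.
1 + r = 1.023517 / 1.01980 = 1.0036448
After-tax real rate = 1.0036448 − 1 → 0.364%.

0.364%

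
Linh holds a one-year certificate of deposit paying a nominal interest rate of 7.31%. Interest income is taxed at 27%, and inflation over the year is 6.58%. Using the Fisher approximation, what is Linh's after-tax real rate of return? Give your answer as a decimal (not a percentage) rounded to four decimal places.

-0.0124

After-tax nominal return = 7.31% × (1 − 0.27) = 5.3363%.
r ≈ 5.3363% − 6.58% → -0.0124.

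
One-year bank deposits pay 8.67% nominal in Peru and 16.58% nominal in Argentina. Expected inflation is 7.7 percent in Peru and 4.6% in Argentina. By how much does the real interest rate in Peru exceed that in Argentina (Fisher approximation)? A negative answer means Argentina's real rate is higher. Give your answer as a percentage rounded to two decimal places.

Peru: 8.67% − 7.7% = 0.970%
Argentina: 16.58% − 4.6% = 11.980%
Differential = -11.010% → -11.01%.

-11.01%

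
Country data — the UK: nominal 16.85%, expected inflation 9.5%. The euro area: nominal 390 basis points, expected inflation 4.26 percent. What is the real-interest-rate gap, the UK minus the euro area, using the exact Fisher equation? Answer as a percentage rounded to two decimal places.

7.06%

The UK: (1 + 0.1685)/(1 + 0.0950) − 1 = 6.7123%
The euro area: (1 + 0.0390)/(1 + 0.0426) − 1 = -0.3453%
Differential = 6.7123% − (-0.3453%) = 7.0576% → 7.06%.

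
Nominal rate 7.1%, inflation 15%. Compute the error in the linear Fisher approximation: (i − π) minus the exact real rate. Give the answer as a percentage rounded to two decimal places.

-1.03%

Approximate: r ≈ 7.100% − 15.000% = -7.9000%
Exact: (1 + 0.0710)/(1 + 0.1500) − 1 = -6.8696%
Error = -7.9000% − (-6.8696%) = -1.0304% → -1.03%.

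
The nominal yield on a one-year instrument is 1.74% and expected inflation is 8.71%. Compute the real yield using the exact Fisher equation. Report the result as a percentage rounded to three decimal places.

-6.412%

By the Fisher equation, 1 + r = (1 + i)/(1 + π).
1 + r = 1.01740 / 1.08710 = 0.935884
r = 0.935884 − 1 = -6.4116%, i.e. -6.412%.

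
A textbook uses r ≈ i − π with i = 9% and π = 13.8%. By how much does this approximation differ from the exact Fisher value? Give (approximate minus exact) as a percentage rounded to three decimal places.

-0.582%

Approximate: r ≈ 9.000% − 13.800% = -4.8000%
Exact: (1 + 0.0900)/(1 + 0.1380) − 1 = -4.2179%
Error = -4.8000% − (-4.2179%) = -0.5821% → -0.582%.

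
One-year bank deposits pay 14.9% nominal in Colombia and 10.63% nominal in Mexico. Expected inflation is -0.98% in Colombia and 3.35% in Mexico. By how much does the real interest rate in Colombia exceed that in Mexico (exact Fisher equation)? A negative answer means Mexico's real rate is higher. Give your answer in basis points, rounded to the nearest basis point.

Colombia: (1 + 0.1490)/(1 − 0.0098) − 1 = 16.0372%
Mexico: (1 + 0.1063)/(1 + 0.0335) − 1 = 7.0440%
Differential = 16.0372% − 7.0440% = 8.9931% → 899 basis points.

899 basis points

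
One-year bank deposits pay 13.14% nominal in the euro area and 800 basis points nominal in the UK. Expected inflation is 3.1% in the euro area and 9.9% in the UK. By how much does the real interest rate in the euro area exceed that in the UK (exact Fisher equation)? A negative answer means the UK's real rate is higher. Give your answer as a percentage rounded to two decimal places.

The euro area: (1 + 0.1314)/(1 + 0.0310) − 1 = 9.7381%
The UK: (1 + 0.0800)/(1 + 0.0990) − 1 = -1.7288%
Differential = 9.7381% − (-1.7288%) = 11.4670% → 11.47%.

11.47%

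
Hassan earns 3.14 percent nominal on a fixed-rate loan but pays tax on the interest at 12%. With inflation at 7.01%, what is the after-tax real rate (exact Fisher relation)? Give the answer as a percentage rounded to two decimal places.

After-tax nominal return = 3.14% × (1 − 0.12) = 2.7632%.
1 + r = 1.027632 / 1.07010 = 0.960314
After-tax real rate = 0.960314 − 1 → -3.97%.

-3.97%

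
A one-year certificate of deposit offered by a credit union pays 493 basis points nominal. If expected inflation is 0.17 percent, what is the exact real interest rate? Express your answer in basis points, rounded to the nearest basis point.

475 basis points

1 + r = 1.04930 / 1.00170 = 1.047519
r = 1.047519 − 1 = 4.7519%, i.e. 475 basis points.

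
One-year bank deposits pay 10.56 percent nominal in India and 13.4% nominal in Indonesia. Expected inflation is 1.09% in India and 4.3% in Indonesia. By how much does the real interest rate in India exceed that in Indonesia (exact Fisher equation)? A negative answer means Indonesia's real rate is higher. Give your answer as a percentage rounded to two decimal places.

India: (1 + 0.1056)/(1 + 0.0109) − 1 = 9.3679%
Indonesia: (1 + 0.1340)/(1 + 0.0430) − 1 = 8.7248%
Differential = 9.3679% − 8.7248% = 0.6431% → 0.64%.

0.64%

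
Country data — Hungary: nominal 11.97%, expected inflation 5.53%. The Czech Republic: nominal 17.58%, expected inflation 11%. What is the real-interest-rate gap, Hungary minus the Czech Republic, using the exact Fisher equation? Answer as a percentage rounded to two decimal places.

Hungary: (1 + 0.1197)/(1 + 0.0553) − 1 = 6.1025%
The Czech Republic: (1 + 0.1758)/(1 + 0.1100) − 1 = 5.9279%
Differential = 6.1025% − 5.9279% = 0.1746% → 0.17%.

0.17%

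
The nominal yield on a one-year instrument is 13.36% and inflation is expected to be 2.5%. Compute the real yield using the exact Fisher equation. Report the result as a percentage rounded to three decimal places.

10.595%

1 + r = 1.13360 / 1.02500 = 1.105951
r = 1.105951 − 1 = 10.5951%, i.e. 10.595%.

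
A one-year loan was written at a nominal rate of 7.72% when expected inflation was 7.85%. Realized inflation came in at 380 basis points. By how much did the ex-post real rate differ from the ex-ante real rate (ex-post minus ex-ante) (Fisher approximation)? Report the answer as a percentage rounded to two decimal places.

Ex-ante: 7.72% − 7.85% = -0.130%
Ex-post: 7.72% − 3.8% = 3.920%
Difference (ex-post − ex-ante) = 4.0500% → 4.05%.

4.05%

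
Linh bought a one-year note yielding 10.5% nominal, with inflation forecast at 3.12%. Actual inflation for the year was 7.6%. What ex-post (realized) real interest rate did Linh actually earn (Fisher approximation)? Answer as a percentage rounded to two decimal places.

Ex-post: 10.5% − 7.6% = 2.900%
So the realized real rate is 2.90%.

2.90%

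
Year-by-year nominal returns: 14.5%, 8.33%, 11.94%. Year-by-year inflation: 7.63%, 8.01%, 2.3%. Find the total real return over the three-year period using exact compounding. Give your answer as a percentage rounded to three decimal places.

16.753%

Compound the nominal returns: 1.1450 × 1.0833 × 1.1194 = 1.388480.
Compound inflation: 1.0763 × 1.0801 × 1.0230 = 1.189249.
Deflate: 1.388480 / 1.189249 = 1.167526.
Total real return = 1.167526 − 1 → 16.753%.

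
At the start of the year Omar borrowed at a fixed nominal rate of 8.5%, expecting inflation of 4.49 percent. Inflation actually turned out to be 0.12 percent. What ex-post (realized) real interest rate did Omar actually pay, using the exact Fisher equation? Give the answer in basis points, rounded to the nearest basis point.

Ex-post: (1 + 0.0850)/(1 + 0.0012) − 1 = 8.3700%
So the realized real rate is 837 basis points.

837 basis points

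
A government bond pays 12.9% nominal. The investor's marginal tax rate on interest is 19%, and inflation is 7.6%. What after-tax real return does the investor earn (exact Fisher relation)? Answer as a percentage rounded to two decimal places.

After-tax nominal return = 12.9% × (1 − 0.19) = 10.4490%.
1 + r = 1.10449 / 1.07600 = 1.026478
After-tax real rate = 1.026478 − 1 → 2.65%.

2.65%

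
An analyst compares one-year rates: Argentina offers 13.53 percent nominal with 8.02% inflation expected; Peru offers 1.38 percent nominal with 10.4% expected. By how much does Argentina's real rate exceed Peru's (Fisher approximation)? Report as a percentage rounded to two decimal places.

Argentina: 13.53% − 8.02% = 5.510%
Peru: 1.38% − 10.4% = -9.020%
Differential = 14.530% → 14.53%.

14.53%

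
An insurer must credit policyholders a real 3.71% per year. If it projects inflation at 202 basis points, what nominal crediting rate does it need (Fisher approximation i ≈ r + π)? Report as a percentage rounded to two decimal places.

5.73%

i ≈ r + π = 3.71% + 2.02% = 5.73%.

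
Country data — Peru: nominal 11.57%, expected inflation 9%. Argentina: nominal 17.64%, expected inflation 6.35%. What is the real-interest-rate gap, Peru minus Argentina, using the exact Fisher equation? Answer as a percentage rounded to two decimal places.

-8.26%

Peru: (1 + 0.1157)/(1 + 0.0900) − 1 = 2.3578%
Argentina: (1 + 0.1764)/(1 + 0.0635) − 1 = 10.6159%
Differential = 2.3578% − 10.6159% = -8.2581% → -8.26%.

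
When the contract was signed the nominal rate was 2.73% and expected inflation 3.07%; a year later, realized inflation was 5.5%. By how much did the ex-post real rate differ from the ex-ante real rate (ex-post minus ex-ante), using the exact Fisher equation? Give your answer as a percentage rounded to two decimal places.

-2.30%

Ex-ante: (1 + 0.0273)/(1 + 0.0307) − 1 = -0.3299%
Ex-post: (1 + 0.0273)/(1 + 0.0550) − 1 = -2.6256%
Difference (ex-post − ex-ante) = -2.2957% → -2.30%.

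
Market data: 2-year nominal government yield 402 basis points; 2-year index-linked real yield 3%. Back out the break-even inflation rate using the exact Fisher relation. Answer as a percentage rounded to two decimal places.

(1 + π) = (1 + i)/(1 + r) = 1.04020 / 1.03000 = 1.009903
Break-even inflation = 1.009903 − 1 → 0.99%.

0.99%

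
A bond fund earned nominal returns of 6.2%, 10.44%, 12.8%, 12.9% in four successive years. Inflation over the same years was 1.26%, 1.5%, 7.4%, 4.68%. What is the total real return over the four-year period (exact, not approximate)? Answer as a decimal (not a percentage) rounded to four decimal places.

0.2927

Nominal growth factor = 1.0620 × 1.1044 × 1.1280 × 1.1290 = 1.493668
Price-level growth factor = 1.0126 × 1.0150 × 1.0740 × 1.0468 = 1.155505
Real growth factor = 1.493668 / 1.155505 = 1.292653
Total real return = 1.292653 − 1 → 0.2927.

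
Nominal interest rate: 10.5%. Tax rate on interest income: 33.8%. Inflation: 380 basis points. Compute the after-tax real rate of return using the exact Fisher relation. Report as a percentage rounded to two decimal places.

After-tax nominal return = 10.5% × (1 − 0.338) = 6.9510%.
1 + r = 1.06951 / 1.03800 = 1.030356
After-tax real rate = 1.030356 − 1 → 3.04%.

3.04%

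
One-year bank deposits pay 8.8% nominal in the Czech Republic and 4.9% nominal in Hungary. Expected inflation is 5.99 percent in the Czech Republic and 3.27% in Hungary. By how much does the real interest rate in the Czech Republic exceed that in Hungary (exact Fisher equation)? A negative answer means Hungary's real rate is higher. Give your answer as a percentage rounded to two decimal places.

1.07%

The Czech Republic: (1 + 0.0880)/(1 + 0.0599) − 1 = 2.6512%
Hungary: (1 + 0.0490)/(1 + 0.0327) − 1 = 1.5784%
Differential = 2.6512% − 1.5784% = 1.0728% → 1.07%.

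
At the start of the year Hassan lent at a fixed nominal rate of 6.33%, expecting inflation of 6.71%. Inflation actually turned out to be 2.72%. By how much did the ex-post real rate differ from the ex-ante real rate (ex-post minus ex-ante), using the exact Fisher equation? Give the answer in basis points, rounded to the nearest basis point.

Ex-ante: (1 + 0.0633)/(1 + 0.0671) − 1 = -0.3561%
Ex-post: (1 + 0.0633)/(1 + 0.0272) − 1 = 3.5144%
Difference (ex-post − ex-ante) = 3.8705% → 387 basis points.

387 basis points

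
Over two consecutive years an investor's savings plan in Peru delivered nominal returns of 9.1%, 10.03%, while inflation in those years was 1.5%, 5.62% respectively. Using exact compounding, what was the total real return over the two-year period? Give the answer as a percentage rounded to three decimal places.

11.976%

Compound the nominal returns: 1.0910 × 1.1003 = 1.200427.
Compound inflation: 1.0150 × 1.0562 = 1.072043.
Deflate: 1.200427 / 1.072043 = 1.119757.
Total real return = 1.119757 − 1 → 11.976%.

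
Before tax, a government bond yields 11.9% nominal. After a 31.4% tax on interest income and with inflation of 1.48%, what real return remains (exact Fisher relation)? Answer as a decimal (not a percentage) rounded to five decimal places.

After-tax nominal return = 11.9% × (1 − 0.314) = 8.1634%.
1 + r = 1.081634 / 1.01480 = 1.065859
After-tax real rate = 1.065859 − 1 → 0.06586.

0.06586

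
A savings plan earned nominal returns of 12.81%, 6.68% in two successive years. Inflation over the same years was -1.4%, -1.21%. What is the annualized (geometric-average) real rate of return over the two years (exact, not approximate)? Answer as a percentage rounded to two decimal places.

Compound the nominal returns: 1.1281 × 1.0668 = 1.20345708.
Compound inflation: 0.9860 × 0.9879 = 0.97406940.
Deflate: 1.20345708 / 0.97406940 = 1.23549419.
Annualized real rate = 1.23549419^(1/2) − 1 = 11.1528% → 11.15%.

11.15%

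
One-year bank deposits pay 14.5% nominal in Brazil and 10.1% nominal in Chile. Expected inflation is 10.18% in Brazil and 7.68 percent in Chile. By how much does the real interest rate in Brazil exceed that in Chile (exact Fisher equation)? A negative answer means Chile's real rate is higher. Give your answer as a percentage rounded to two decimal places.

Brazil: (1 + 0.1450)/(1 + 0.1018) − 1 = 3.9209%
Chile: (1 + 0.1010)/(1 + 0.0768) − 1 = 2.2474%
Differential = 3.9209% − 2.2474% = 1.6735% → 1.67%.

1.67%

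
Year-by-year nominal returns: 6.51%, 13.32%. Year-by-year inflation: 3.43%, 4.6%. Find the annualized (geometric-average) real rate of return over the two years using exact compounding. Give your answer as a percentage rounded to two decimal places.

5.62%

Nominal growth factor = 1.0651 × 1.1332 = 1.20697132
Price-level growth factor = 1.0343 × 1.0460 = 1.08187780
Real growth factor = 1.20697132 / 1.08187780 = 1.11562629
Annualized real rate = 1.11562629^(1/2) − 1 = 5.6232% → 5.62%.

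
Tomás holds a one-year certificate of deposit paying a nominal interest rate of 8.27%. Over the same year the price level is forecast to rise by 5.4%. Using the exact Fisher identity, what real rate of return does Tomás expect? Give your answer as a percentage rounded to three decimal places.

By the Fisher identity, 1 + r = (1 + i)/(1 + π).
1 + r = 1.08270 / 1.05400 = 1.027230
r = 1.027230 − 1 = 2.7230%, i.e. 2.723%.

2.723%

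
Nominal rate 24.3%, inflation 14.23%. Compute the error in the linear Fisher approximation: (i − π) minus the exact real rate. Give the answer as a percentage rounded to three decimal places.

1.254%

Approximate: r ≈ 24.300% − 14.230% = 10.0700%
Exact: (1 + 0.2430)/(1 + 0.1423) − 1 = 8.81555%
Error = 10.0700% − 8.81555% = 1.25445% → 1.254%.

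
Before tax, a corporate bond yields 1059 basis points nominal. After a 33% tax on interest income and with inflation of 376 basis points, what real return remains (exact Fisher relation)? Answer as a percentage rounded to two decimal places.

3.21%

After-tax nominal return = 10.59% × (1 − 0.33) = 7.0953%.
1 + r = 1.070953 / 1.03760 = 1.032144
After-tax real rate = 1.032144 − 1 → 3.21%.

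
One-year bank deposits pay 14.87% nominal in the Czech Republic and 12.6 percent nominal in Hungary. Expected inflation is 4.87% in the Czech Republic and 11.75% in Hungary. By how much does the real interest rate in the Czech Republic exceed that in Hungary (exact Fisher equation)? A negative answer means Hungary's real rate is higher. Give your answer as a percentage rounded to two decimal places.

8.77%

The Czech Republic: (1 + 0.1487)/(1 + 0.0487) − 1 = 9.53562%
Hungary: (1 + 0.1260)/(1 + 0.1175) − 1 = 0.76063%
Differential = 9.53562% − 0.76063% = 8.77499% → 8.77%.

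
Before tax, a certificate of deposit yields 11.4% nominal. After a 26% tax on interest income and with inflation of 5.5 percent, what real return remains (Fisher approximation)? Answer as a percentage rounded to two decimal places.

2.94%

After-tax nominal return = 11.4% × (1 − 0.26) = 8.4360%.
r ≈ 8.4360% − 5.5% → 2.94%.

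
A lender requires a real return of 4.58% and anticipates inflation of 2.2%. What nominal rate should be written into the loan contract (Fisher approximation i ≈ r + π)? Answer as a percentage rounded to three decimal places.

i ≈ r + π = 4.58% + 2.2% = 6.780%.

6.780%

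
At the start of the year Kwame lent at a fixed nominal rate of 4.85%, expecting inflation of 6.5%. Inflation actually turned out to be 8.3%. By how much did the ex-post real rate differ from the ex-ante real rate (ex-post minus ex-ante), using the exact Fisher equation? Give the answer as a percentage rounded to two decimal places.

-1.64%

Ex-ante: (1 + 0.0485)/(1 + 0.0650) − 1 = -1.5493%
Ex-post: (1 + 0.0485)/(1 + 0.0830) − 1 = -3.1856%
Difference (ex-post − ex-ante) = -1.6363% → -1.64%.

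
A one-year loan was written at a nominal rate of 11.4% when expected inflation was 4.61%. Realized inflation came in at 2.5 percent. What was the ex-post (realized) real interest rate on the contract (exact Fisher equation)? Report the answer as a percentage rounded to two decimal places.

Ex-post: (1 + 0.1140)/(1 + 0.0250) − 1 = 8.6829%
So the realized real rate is 8.68%.

8.68%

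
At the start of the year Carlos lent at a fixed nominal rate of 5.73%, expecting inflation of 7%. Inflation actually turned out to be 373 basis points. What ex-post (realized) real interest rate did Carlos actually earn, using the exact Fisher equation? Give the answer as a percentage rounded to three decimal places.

1.928%

Ex-post: (1 + 0.0573)/(1 + 0.0373) − 1 = 1.9281%
So the realized real rate is 1.928%.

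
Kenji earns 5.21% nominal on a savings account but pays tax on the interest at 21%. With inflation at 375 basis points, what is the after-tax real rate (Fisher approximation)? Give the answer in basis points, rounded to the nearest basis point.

37 basis points

After-tax nominal return = 5.21% × (1 − 0.21) = 4.1159%.
r ≈ 4.1159% − 3.75% → 37 basis points.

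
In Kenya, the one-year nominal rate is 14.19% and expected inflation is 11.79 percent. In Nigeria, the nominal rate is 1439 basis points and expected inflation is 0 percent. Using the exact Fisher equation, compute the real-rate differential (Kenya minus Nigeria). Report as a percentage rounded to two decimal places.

-12.24%

Kenya: (1 + 0.1419)/(1 + 0.1179) − 1 = 2.1469%
Nigeria: (1 + 0.1439)/(1 + 0.0000) − 1 = 14.3900%
Differential = 2.1469% − 14.3900% = -12.2431% → -12.24%.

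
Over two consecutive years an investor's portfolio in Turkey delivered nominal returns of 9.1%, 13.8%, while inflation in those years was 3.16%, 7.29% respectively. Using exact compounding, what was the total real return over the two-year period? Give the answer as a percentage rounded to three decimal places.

Nominal growth factor = 1.0910 × 1.1380 = 1.241558
Price-level growth factor = 1.0316 × 1.0729 = 1.106804
Real growth factor = 1.241558 / 1.106804 = 1.121751
Total real return = 1.121751 − 1 → 12.175%.

12.175%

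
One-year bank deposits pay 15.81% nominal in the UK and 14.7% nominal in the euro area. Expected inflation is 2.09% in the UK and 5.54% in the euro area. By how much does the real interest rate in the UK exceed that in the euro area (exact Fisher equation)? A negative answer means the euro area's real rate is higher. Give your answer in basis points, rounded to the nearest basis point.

The UK: (1 + 0.1581)/(1 + 0.0209) − 1 = 13.4391%
The euro area: (1 + 0.1470)/(1 + 0.0554) − 1 = 8.6792%
Differential = 13.4391% − 8.6792% = 4.7599% → 476 basis points.

476 basis points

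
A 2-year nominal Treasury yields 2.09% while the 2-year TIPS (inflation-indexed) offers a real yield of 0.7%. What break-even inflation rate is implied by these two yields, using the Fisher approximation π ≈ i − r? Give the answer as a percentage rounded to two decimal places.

1.39%

π ≈ i − r = 2.09% − 0.7% → 1.39%.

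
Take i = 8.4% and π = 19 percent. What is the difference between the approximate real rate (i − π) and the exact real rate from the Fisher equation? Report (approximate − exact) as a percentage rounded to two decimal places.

-1.69%

Approximate: r ≈ 8.400% − 19.000% = -10.6000%
Exact: (1 + 0.0840)/(1 + 0.1900) − 1 = -8.9076%
Error = -10.6000% − (-8.9076%) = -1.6924% → -1.69%.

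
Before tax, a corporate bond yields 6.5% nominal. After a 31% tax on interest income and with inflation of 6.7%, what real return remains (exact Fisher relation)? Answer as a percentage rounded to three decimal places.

After-tax nominal return = 6.5% × (1 − 0.31) = 4.4850%.
1 + r = 1.04485 / 1.06700 = 0.979241
After-tax real rate = 0.979241 − 1 → -2.076%.

-2.076%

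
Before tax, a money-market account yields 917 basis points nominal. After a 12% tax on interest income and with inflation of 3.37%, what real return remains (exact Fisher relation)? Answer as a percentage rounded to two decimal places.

After-tax nominal return = 9.17% × (1 − 0.12) = 8.0696%.
1 + r = 1.080696 / 1.03370 = 1.045464
After-tax real rate = 1.045464 − 1 → 4.55%.

4.55%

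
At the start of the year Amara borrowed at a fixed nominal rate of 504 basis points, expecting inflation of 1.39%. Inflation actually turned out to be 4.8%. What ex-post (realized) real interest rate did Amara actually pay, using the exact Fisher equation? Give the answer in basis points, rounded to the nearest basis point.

Ex-post: (1 + 0.0504)/(1 + 0.0480) − 1 = 0.2290%
So the realized real rate is 23 basis points.

23 basis points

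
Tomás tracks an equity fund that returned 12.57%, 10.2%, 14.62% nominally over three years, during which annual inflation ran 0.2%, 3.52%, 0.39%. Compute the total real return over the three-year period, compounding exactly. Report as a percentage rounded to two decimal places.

Nominal growth factor = 1.1257 × 1.1020 × 1.1462 = 1.421886
Price-level growth factor = 1.0020 × 1.0352 × 1.0039 = 1.041316
Real growth factor = 1.421886 / 1.041316 = 1.365470
Total real return = 1.365470 − 1 → 36.55%.

36.55%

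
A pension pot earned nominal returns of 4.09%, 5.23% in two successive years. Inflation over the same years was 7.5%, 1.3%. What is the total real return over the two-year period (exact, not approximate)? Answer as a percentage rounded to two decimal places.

0.58%

Compound the nominal returns: 1.0409 × 1.0523 = 1.095339.
Compound inflation: 1.0750 × 1.0130 = 1.088975.
Deflate: 1.095339 / 1.088975 = 1.005844.
Total real return = 1.005844 − 1 → 0.58%.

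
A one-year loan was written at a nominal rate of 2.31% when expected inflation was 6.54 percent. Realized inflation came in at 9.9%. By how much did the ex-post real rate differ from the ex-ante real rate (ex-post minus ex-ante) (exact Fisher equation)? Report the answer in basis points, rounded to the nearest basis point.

Ex-ante: (1 + 0.0231)/(1 + 0.0654) − 1 = -3.9703%
Ex-post: (1 + 0.0231)/(1 + 0.0990) − 1 = -6.9063%
Difference (ex-post − ex-ante) = -2.9359% → -294 basis points.

-294 basis points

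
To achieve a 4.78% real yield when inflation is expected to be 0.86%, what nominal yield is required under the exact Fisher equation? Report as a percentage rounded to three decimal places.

5.681%

(1 + i) = (1 + r)(1 + π) = 1.04780 × 1.00860 = 1.05681108
i = 1.05681108 − 1, so the required nominal rate is 5.681%.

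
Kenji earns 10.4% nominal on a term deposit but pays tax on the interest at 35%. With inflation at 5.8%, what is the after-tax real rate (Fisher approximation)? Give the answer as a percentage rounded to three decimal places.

After-tax nominal return = 10.4% × (1 − 0.35) = 6.7600%.
r ≈ 6.7600% − 5.8% → 0.960%.

0.960%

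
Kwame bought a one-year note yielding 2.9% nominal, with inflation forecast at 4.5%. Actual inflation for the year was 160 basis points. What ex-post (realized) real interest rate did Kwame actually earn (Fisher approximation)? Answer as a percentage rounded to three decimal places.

1.300%

Ex-post: 2.9% − 1.6% = 1.300%
So the realized real rate is 1.300%.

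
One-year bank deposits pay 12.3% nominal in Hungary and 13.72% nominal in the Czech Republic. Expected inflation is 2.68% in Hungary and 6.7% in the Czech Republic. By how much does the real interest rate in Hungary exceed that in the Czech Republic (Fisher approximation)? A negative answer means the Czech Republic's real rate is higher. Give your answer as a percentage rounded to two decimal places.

Hungary: 12.3% − 2.68% = 9.620%
The Czech Republic: 13.72% − 6.7% = 7.020%
Differential = 2.600% → 2.60%.

2.60%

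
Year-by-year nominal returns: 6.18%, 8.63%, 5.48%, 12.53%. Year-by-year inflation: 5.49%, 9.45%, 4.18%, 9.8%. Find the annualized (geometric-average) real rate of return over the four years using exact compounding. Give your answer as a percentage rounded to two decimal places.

Compound the nominal returns: 1.0618 × 1.0863 × 1.0548 × 1.1253 = 1.36908667.
Compound inflation: 1.0549 × 1.0945 × 1.0418 × 1.0980 = 1.32072911.
Deflate: 1.36908667 / 1.32072911 = 1.03661428.
Annualized real rate = 1.03661428^(1/4) − 1 = 0.9031% → 0.90%.

0.90%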